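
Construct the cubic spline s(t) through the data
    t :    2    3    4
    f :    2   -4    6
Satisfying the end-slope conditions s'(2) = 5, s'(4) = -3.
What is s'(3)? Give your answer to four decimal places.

2.5000

Put m_i = s'' at the i-th knot. Here h = (1, 1) and Δ = (-6, 10), so the interior equations h_(i-1)·m_(i-1) + 2(h_(i-1)+h_i)·m_i + h_i·m_(i+1) = 6(Δ_i − Δ_(i-1)) read
  1·m_0 + 4·m_1 + 1·m_2 = 6(Δ_1 - Δ_0) = 96
Clamped end conditions give two more equations: 2h_0·m_0 + h_0·m_1 = 6(Δ_0 - s'(2)) = -66 and h_1·m_1 + 2h_1·m_2 = 6(s'(4) - Δ_1) = -78.
Hence m_0 = -61, m_1 = 56, m_2 = -67.
On [3, 4], s'(t) = b_1 + 2c_1·(t - 3) + 3d_1·(t - 3)² with b_1 = Δ_1 - h_1(2m_1 + m_2)/6 = 5/2, c_1 = m_1/2 = 28, d_1 = (m_2 - m_1)/(6h_1) = -41/2. So s'(3) = 5/2.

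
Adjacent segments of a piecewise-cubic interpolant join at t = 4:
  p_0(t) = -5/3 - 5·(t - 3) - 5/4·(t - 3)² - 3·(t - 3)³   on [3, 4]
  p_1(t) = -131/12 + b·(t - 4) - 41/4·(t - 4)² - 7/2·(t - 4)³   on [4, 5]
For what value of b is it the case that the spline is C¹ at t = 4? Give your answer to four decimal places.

-16.5000

p_0'(t) = -5 - 5/2·(t - 3) - 9·(t - 3)², so p_0'(4) = -33/2. On the right, p_1'(4) = b, so b = -33/2.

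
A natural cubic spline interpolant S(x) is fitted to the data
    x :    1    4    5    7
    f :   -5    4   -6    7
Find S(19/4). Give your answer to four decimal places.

-4.0411

With M_i denoting the second derivative at x_i, h_i = 3, 1, 2, and Δ_i = (y_(i+1) − y_i)/h_i = 3, -10, 13/2:
  3·M_0 + 8·M_1 + 1·M_2 = 6(Δ_1 - Δ_0) = -78
  1·M_1 + 6·M_2 + 2·M_3 = 6(Δ_2 - Δ_1) = 99
Natural end conditions: M_0 = M_3 = 0.
Forward elimination and back-substitution give M_0 = 0, M_1 = -567/47, M_2 = 870/47, M_3 = 0.
On [4, 5], S(x) = 4 - 426/47·(x - 4) - 567/94·(x - 4)² + 479/94·(x - 4)³.
With (x - 4) = 3/4: S(19/4) = -24311/6016.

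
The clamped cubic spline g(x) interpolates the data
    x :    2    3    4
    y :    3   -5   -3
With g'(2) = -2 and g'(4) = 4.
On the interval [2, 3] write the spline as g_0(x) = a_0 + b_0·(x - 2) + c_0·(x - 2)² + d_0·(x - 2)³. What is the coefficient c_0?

-15

Put M_i = g'' at the i-th knot. Here h = (1, 1) and Δ = (-8, 2), so the interior equations h_(i-1)·M_(i-1) + 2(h_(i-1)+h_i)·M_i + h_i·M_(i+1) = 6(Δ_i − Δ_(i-1)) read
  1·M_0 + 4·M_1 + 1·M_2 = 6(Δ_1 - Δ_0) = 60
Clamped end conditions give two more equations: 2h_0·M_0 + h_0·M_1 = 6(Δ_0 - g'(2)) = -36 and h_1·M_1 + 2h_1·M_2 = 6(g'(4) - Δ_1) = 12.
Solving the tridiagonal system: M_0 = -30, M_1 = 24, M_2 = -6.
On [2, 3], with g_0(x) = a_0 + b_0·(x - 2) + c_0·(x - 2)² + d_0·(x - 2)³: c_0 = M_0/2 = -15, d_0 = (M_1 - M_0)/(6h_0) = 9, b_0 = Δ_0 - h_0(2M_0 + M_1)/6 = -2.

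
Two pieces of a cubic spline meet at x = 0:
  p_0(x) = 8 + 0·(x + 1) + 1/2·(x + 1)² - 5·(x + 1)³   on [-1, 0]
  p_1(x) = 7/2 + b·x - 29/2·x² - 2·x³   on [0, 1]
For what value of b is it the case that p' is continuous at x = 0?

p_0'(x) = 0 + 1·(x + 1) - 15·(x + 1)², so p_0'(0) = -14. On the right, p_1'(0) = b, so b = -14.

-14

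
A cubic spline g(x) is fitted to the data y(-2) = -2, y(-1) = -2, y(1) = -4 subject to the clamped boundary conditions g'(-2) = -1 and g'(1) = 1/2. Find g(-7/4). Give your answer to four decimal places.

-2.1289

Put m_i = g'' at the i-th knot. Here h = (1, 2) and Δ = (0, -1), so the interior equations h_(i-1)·m_(i-1) + 2(h_(i-1)+h_i)·m_i + h_i·m_(i+1) = 6(Δ_i − Δ_(i-1)) read
  1·m_0 + 6·m_1 + 2·m_2 = 6(Δ_1 - Δ_0) = -6
Clamped end conditions give two more equations: 2h_0·m_0 + h_0·m_1 = 6(Δ_0 - g'(-2)) = 6 and h_1·m_1 + 2h_1·m_2 = 6(g'(1) - Δ_1) = 9.
Hence m_0 = 9/2, m_1 = -3, m_2 = 15/4.
On [-2, -1], g(x) = -2 - 1·(x + 2) + 9/4·(x + 2)² - 5/4·(x + 2)³.
With (x + 2) = 1/4: g(-7/4) = -545/256.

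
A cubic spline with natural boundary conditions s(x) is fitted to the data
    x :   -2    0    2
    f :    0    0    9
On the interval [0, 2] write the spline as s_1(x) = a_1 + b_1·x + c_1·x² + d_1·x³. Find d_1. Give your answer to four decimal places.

Put M_i = s'' at the i-th knot. Here h = (2, 2) and Δ = (0, 9/2), so the interior equations h_(i-1)·M_(i-1) + 2(h_(i-1)+h_i)·M_i + h_i·M_(i+1) = 6(Δ_i − Δ_(i-1)) read
  2·M_0 + 8·M_1 + 2·M_2 = 6(Δ_1 - Δ_0) = 27
Natural end conditions: M_0 = M_2 = 0.
Solving the tridiagonal system: M_0 = 0, M_1 = 27/8, M_2 = 0.
On [0, 2], with s_1(x) = a_1 + b_1·x + c_1·x² + d_1·x³: c_1 = M_1/2 = 27/16, d_1 = (M_2 - M_1)/(6h_1) = -9/32, b_1 = Δ_1 - h_1(2M_1 + M_2)/6 = 9/4.

-0.2813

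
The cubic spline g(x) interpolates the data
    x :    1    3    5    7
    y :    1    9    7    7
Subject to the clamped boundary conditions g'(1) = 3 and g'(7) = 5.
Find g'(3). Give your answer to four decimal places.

2.1333

Write M_i for g''(x_i). With h_i = 2, 2, 2 and divided differences Δ_i = 4, -1, 0, the continuity of g' gives the tridiagonal system
  2·M_0 + 8·M_1 + 2·M_2 = 6(Δ_1 - Δ_0) = -30
  2·M_1 + 8·M_2 + 2·M_3 = 6(Δ_2 - Δ_1) = 6
Clamped end conditions give two more equations: 2h_0·M_0 + h_0·M_1 = 6(Δ_0 - g'(1)) = 6 and h_2·M_2 + 2h_2·M_3 = 6(g'(7) - Δ_2) = 30.
Forward elimination and back-substitution give M_0 = 58/15, M_1 = -71/15, M_2 = 1/15, M_3 = 112/15.
On [3, 5], g'(x) = b_1 + 2c_1·(x - 3) + 3d_1·(x - 3)² with b_1 = Δ_1 - h_1(2M_1 + M_2)/6 = 32/15, c_1 = M_1/2 = -71/30, d_1 = (M_2 - M_1)/(6h_1) = 2/5. So g'(3) = 32/15.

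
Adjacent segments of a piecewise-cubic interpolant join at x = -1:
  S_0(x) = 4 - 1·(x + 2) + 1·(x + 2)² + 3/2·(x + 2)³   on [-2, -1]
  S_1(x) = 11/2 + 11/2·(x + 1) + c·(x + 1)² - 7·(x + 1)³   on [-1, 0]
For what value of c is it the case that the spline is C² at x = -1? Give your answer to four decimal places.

5.5000

S_0''(x) = 2 + 9·(x + 2), so S_0''(-1) = 11. On the right, S_1''(-1) = 2c, so c = 11/2.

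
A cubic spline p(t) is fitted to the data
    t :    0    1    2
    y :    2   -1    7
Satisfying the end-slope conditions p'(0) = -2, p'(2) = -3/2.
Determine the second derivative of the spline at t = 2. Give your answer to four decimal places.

Put σ_i = p'' at the i-th knot. Here h = (1, 1) and Δ = (-3, 8), so the interior equations h_(i-1)·σ_(i-1) + 2(h_(i-1)+h_i)·σ_i + h_i·σ_(i+1) = 6(Δ_i − Δ_(i-1)) read
  1·σ_0 + 4·σ_1 + 1·σ_2 = 6(Δ_1 - Δ_0) = 66
Clamped end conditions give two more equations: 2h_0·σ_0 + h_0·σ_1 = 6(Δ_0 - p'(0)) = -6 and h_1·σ_1 + 2h_1·σ_2 = 6(p'(2) - Δ_1) = -57.
Forward elimination and back-substitution give σ_0 = -77/4, σ_1 = 65/2, σ_2 = -179/4.

-44.7500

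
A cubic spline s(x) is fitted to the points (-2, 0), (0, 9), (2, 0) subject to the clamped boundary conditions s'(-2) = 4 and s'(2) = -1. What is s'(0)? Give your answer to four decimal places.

-0.7500

Let M_i = s''(x_i). Step sizes h_i = 2, 2; slopes of the chords Δ_i = (y_(i+1) - y_i)/h_i = 9/2, -9/2.
  2·M_0 + 8·M_1 + 2·M_2 = 6(Δ_1 - Δ_0) = -54
Clamped end conditions give two more equations: 2h_0·M_0 + h_0·M_1 = 6(Δ_0 - s'(-2)) = 3 and h_1·M_1 + 2h_1·M_2 = 6(s'(2) - Δ_1) = 21.
Solving: M_0 = 25/4, M_1 = -11, M_2 = 43/4.
On [0, 2], s'(x) = b_1 + 2c_1·x + 3d_1·x² with b_1 = Δ_1 - h_1(2M_1 + M_2)/6 = -3/4, c_1 = M_1/2 = -11/2, d_1 = (M_2 - M_1)/(6h_1) = 29/16. So s'(0) = -3/4.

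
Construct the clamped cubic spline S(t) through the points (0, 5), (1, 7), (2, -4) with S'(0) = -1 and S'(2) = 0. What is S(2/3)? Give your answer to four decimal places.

With M_i denoting the second derivative at x_i, h_i = 1, 1, and Δ_i = (y_(i+1) − y_i)/h_i = 2, -11:
  1·M_0 + 4·M_1 + 1·M_2 = 6(Δ_1 - Δ_0) = -78
Clamped end conditions give two more equations: 2h_0·M_0 + h_0·M_1 = 6(Δ_0 - S'(0)) = 18 and h_1·M_1 + 2h_1·M_2 = 6(S'(2) - Δ_1) = 66.
Solving the tridiagonal system: M_0 = 29, M_1 = -40, M_2 = 53.
On [0, 1], S(t) = 5 - 1·t + 29/2·t² - 23/2·t³.
With t = 2/3: S(2/3) = 199/27.

7.3704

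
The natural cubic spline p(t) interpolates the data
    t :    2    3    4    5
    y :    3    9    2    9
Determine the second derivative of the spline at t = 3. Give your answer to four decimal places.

With σ_i denoting the second derivative at x_i, h_i = 1, 1, 1, and Δ_i = (y_(i+1) − y_i)/h_i = 6, -7, 7:
  1·σ_0 + 4·σ_1 + 1·σ_2 = 6(Δ_1 - Δ_0) = -78
  1·σ_1 + 4·σ_2 + 1·σ_3 = 6(Δ_2 - Δ_1) = 84
Natural end conditions: σ_0 = σ_3 = 0.
Hence σ_0 = 0, σ_1 = -132/5, σ_2 = 138/5, σ_3 = 0.

-26.4000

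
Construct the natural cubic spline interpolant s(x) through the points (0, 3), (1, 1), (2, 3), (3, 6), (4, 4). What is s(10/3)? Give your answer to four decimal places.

Put M_i = s'' at the i-th knot. Here h = (1, 1, 1, 1) and Δ = (-2, 2, 3, -2), so the interior equations h_(i-1)·M_(i-1) + 2(h_(i-1)+h_i)·M_i + h_i·M_(i+1) = 6(Δ_i − Δ_(i-1)) read
  1·M_0 + 4·M_1 + 1·M_2 = 6(Δ_1 - Δ_0) = 24
  1·M_1 + 4·M_2 + 1·M_3 = 6(Δ_2 - Δ_1) = 6
  1·M_2 + 4·M_3 + 1·M_4 = 6(Δ_3 - Δ_2) = -30
Natural end conditions: M_0 = M_4 = 0.
Solving the tridiagonal system: M_0 = 0, M_1 = 153/28, M_2 = 15/7, M_3 = -225/28, M_4 = 0.
On [3, 4], s(x) = 6 + 19/28·(x - 3) - 225/56·(x - 3)² + 75/56·(x - 3)³.
With (x - 3) = 1/3: s(10/3) = 1469/252.

5.8294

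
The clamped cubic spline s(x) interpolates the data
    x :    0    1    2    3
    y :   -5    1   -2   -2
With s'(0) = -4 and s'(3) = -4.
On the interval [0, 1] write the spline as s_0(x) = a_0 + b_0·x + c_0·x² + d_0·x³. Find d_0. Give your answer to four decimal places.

-12.2000

Write M_i for s''(x_i). With h_i = 1, 1, 1 and divided differences Δ_i = 6, -3, 0, the continuity of s' gives the tridiagonal system
  1·M_0 + 4·M_1 + 1·M_2 = 6(Δ_1 - Δ_0) = -54
  1·M_1 + 4·M_2 + 1·M_3 = 6(Δ_2 - Δ_1) = 18
Clamped end conditions give two more equations: 2h_0·M_0 + h_0·M_1 = 6(Δ_0 - s'(0)) = 60 and h_2·M_2 + 2h_2·M_3 = 6(s'(3) - Δ_2) = -24.
Solving the tridiagonal system: M_0 = 222/5, M_1 = -144/5, M_2 = 84/5, M_3 = -102/5.
On [0, 1], with s_0(x) = a_0 + b_0·x + c_0·x² + d_0·x³: c_0 = M_0/2 = 111/5, d_0 = (M_1 - M_0)/(6h_0) = -61/5, b_0 = Δ_0 - h_0(2M_0 + M_1)/6 = -4.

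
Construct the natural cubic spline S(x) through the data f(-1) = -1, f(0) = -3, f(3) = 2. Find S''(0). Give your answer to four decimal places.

Put M_i = S'' at the i-th knot. Here h = (1, 3) and Δ = (-2, 5/3), so the interior equations h_(i-1)·M_(i-1) + 2(h_(i-1)+h_i)·M_i + h_i·M_(i+1) = 6(Δ_i − Δ_(i-1)) read
  1·M_0 + 8·M_1 + 3·M_2 = 6(Δ_1 - Δ_0) = 22
Natural end conditions: M_0 = M_2 = 0.
Forward elimination and back-substitution give M_0 = 0, M_1 = 11/4, M_2 = 0.

2.7500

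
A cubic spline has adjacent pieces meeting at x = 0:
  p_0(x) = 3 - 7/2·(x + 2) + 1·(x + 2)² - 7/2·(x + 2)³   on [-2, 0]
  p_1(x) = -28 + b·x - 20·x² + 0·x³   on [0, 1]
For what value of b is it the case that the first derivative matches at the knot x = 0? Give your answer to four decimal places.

-41.5000

p_0'(x) = -7/2 + 2·(x + 2) - 21/2·(x + 2)², so p_0'(0) = -83/2. On the right, p_1'(0) = b, so b = -83/2.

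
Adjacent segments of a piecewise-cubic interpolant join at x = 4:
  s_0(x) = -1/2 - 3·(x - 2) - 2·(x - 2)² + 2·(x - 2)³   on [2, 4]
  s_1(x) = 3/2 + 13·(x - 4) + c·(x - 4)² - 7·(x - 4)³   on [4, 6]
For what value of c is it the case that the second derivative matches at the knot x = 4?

10

s_0''(x) = -4 + 12·(x - 2), so s_0''(4) = 20. On the right, s_1''(4) = 2c, so c = 10.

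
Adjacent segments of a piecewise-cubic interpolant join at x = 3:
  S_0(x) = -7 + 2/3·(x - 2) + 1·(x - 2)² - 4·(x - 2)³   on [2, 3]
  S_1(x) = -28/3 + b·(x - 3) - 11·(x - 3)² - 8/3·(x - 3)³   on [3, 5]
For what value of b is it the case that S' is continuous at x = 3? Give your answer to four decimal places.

S_0'(x) = 2/3 + 2·(x - 2) - 12·(x - 2)², so S_0'(3) = -28/3. On the right, S_1'(3) = b, so b = -28/3.

-9.3333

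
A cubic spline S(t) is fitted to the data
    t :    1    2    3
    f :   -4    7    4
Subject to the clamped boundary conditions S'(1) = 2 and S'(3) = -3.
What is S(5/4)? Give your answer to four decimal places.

Write m_i for S''(x_i). With h_i = 1, 1 and divided differences Δ_i = 11, -3, the continuity of S' gives the tridiagonal system
  1·m_0 + 4·m_1 + 1·m_2 = 6(Δ_1 - Δ_0) = -84
Clamped end conditions give two more equations: 2h_0·m_0 + h_0·m_1 = 6(Δ_0 - S'(1)) = 54 and h_1·m_1 + 2h_1·m_2 = 6(S'(3) - Δ_1) = 0.
Forward elimination and back-substitution give m_0 = 91/2, m_1 = -37, m_2 = 37/2.
On [1, 2], S(t) = -4 + 2·(t - 1) + 91/4·(t - 1)² - 55/4·(t - 1)³.
With (t - 1) = 1/4: S(5/4) = -587/256.

-2.2930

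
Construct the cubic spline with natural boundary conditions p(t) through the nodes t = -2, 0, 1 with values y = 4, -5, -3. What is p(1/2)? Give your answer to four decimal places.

Put m_i = p'' at the i-th knot. Here h = (2, 1) and Δ = (-9/2, 2), so the interior equations h_(i-1)·m_(i-1) + 2(h_(i-1)+h_i)·m_i + h_i·m_(i+1) = 6(Δ_i − Δ_(i-1)) read
  2·m_0 + 6·m_1 + 1·m_2 = 6(Δ_1 - Δ_0) = 39
Natural end conditions: m_0 = m_2 = 0.
Hence m_0 = 0, m_1 = 13/2, m_2 = 0.
On [0, 1], p(t) = -5 - 1/6·t + 13/4·t² - 13/12·t³.
With t = 1/2: p(1/2) = -141/32.

-4.4063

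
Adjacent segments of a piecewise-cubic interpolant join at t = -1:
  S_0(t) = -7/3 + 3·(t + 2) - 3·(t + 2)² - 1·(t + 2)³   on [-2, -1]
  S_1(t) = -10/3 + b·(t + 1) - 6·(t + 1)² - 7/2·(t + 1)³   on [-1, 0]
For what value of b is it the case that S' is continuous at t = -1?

-6

S_0'(t) = 3 - 6·(t + 2) - 3·(t + 2)², so S_0'(-1) = -6. On the right, S_1'(-1) = b, so b = -6.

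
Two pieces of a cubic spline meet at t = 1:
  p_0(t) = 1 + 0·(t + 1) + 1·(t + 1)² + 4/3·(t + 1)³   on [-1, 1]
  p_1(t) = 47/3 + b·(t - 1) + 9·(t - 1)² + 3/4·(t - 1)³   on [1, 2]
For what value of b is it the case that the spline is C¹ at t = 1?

p_0'(t) = 0 + 2·(t + 1) + 4·(t + 1)², so p_0'(1) = 20. On the right, p_1'(1) = b, so b = 20.

20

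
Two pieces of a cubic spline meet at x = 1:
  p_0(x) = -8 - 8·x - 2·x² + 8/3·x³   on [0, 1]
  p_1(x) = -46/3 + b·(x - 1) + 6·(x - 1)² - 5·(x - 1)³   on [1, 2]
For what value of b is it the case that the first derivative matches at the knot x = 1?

-4

p_0'(x) = -8 - 4·x + 8·x², so p_0'(1) = -4. On the right, p_1'(1) = b, so b = -4.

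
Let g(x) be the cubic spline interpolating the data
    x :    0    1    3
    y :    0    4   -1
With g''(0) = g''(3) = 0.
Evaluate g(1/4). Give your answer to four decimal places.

1.2539

With σ_i denoting the second derivative at x_i, h_i = 1, 2, and Δ_i = (y_(i+1) − y_i)/h_i = 4, -5/2:
  1·σ_0 + 6·σ_1 + 2·σ_2 = 6(Δ_1 - Δ_0) = -39
Natural end conditions: σ_0 = σ_2 = 0.
Solving the tridiagonal system: σ_0 = 0, σ_1 = -13/2, σ_2 = 0.
On [0, 1], g(x) = 0 + 61/12·x + 0·x² - 13/12·x³.
With x = 1/4: g(1/4) = 321/256.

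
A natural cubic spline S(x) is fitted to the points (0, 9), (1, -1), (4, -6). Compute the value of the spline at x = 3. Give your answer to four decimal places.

-7.1111

With M_i denoting the second derivative at x_i, h_i = 1, 3, and Δ_i = (y_(i+1) − y_i)/h_i = -10, -5/3:
  1·M_0 + 8·M_1 + 3·M_2 = 6(Δ_1 - Δ_0) = 50
Natural end conditions: M_0 = M_2 = 0.
Solving: M_0 = 0, M_1 = 25/4, M_2 = 0.
On [1, 4], S(x) = -1 - 95/12·(x - 1) + 25/8·(x - 1)² - 25/72·(x - 1)³.
With (x - 1) = 2: S(3) = -64/9.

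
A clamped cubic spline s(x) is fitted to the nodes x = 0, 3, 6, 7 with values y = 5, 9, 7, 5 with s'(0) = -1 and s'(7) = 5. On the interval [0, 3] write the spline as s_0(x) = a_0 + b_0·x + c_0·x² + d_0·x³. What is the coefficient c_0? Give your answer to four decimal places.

With M_i denoting the second derivative at x_i, h_i = 3, 3, 1, and Δ_i = (y_(i+1) − y_i)/h_i = 4/3, -2/3, -2:
  3·M_0 + 12·M_1 + 3·M_2 = 6(Δ_1 - Δ_0) = -12
  3·M_1 + 8·M_2 + 1·M_3 = 6(Δ_2 - Δ_1) = -8
Clamped end conditions give two more equations: 2h_0·M_0 + h_0·M_1 = 6(Δ_0 - s'(0)) = 14 and h_2·M_2 + 2h_2·M_3 = 6(s'(7) - Δ_2) = 42.
Hence M_0 = 254/93, M_1 = -74/93, M_2 = -110/31, M_3 = 706/31.
On [0, 3], with s_0(x) = a_0 + b_0·x + c_0·x² + d_0·x³: c_0 = M_0/2 = 127/93, d_0 = (M_1 - M_0)/(6h_0) = -164/837, b_0 = Δ_0 - h_0(2M_0 + M_1)/6 = -1.

1.3656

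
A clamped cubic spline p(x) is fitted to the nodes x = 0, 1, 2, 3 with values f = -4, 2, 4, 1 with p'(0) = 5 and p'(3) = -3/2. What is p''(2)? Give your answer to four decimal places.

Write M_i for p''(x_i). With h_i = 1, 1, 1 and divided differences Δ_i = 6, 2, -3, the continuity of p' gives the tridiagonal system
  1·M_0 + 4·M_1 + 1·M_2 = 6(Δ_1 - Δ_0) = -24
  1·M_1 + 4·M_2 + 1·M_3 = 6(Δ_2 - Δ_1) = -30
Clamped end conditions give two more equations: 2h_0·M_0 + h_0·M_1 = 6(Δ_0 - p'(0)) = 6 and h_2·M_2 + 2h_2·M_3 = 6(p'(3) - Δ_2) = 9.
Solving: M_0 = 17/3, M_1 = -16/3, M_2 = -25/3, M_3 = 26/3.

-8.3333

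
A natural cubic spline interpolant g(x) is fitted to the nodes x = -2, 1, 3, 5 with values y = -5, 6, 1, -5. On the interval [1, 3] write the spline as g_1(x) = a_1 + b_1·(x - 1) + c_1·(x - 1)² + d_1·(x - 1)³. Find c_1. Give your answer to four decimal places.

-1.9079

Put m_i = g'' at the i-th knot. Here h = (3, 2, 2) and Δ = (11/3, -5/2, -3), so the interior equations h_(i-1)·m_(i-1) + 2(h_(i-1)+h_i)·m_i + h_i·m_(i+1) = 6(Δ_i − Δ_(i-1)) read
  3·m_0 + 10·m_1 + 2·m_2 = 6(Δ_1 - Δ_0) = -37
  2·m_1 + 8·m_2 + 2·m_3 = 6(Δ_2 - Δ_1) = -3
Natural end conditions: m_0 = m_3 = 0.
Solving: m_0 = 0, m_1 = -145/38, m_2 = 11/19, m_3 = 0.
On [1, 3], with g_1(x) = a_1 + b_1·(x - 1) + c_1·(x - 1)² + d_1·(x - 1)³: c_1 = m_1/2 = -145/76, d_1 = (m_2 - m_1)/(6h_1) = 167/456, b_1 = Δ_1 - h_1(2m_1 + m_2)/6 = -17/114.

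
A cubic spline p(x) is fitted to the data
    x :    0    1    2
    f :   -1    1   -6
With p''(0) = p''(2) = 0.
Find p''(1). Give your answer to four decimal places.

Let M_i = p''(x_i). Step sizes h_i = 1, 1; slopes of the chords Δ_i = (y_(i+1) - y_i)/h_i = 2, -7.
  1·M_0 + 4·M_1 + 1·M_2 = 6(Δ_1 - Δ_0) = -54
Natural end conditions: M_0 = M_2 = 0.
Solving the tridiagonal system: M_0 = 0, M_1 = -27/2, M_2 = 0.

-13.5000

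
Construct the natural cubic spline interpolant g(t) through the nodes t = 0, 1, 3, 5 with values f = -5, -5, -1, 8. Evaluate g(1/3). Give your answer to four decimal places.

-5.0741

Write M_i for g''(x_i). With h_i = 1, 2, 2 and divided differences Δ_i = 0, 2, 9/2, the continuity of g' gives the tridiagonal system
  1·M_0 + 6·M_1 + 2·M_2 = 6(Δ_1 - Δ_0) = 12
  2·M_1 + 8·M_2 + 2·M_3 = 6(Δ_2 - Δ_1) = 15
Natural end conditions: M_0 = M_3 = 0.
Solving: M_0 = 0, M_1 = 3/2, M_2 = 3/2, M_3 = 0.
On [0, 1], g(t) = -5 - 1/4·t + 0·t² + 1/4·t³.
With t = 1/3: g(1/3) = -137/27.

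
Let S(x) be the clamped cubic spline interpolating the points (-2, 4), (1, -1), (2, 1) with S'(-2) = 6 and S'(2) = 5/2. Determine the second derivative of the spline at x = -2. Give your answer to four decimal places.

Let m_i = S''(x_i). Step sizes h_i = 3, 1; slopes of the chords Δ_i = (y_(i+1) - y_i)/h_i = -5/3, 2.
  3·m_0 + 8·m_1 + 1·m_2 = 6(Δ_1 - Δ_0) = 22
Clamped end conditions give two more equations: 2h_0·m_0 + h_0·m_1 = 6(Δ_0 - S'(-2)) = -46 and h_1·m_1 + 2h_1·m_2 = 6(S'(2) - Δ_1) = 3.
Forward elimination and back-substitution give m_0 = -271/24, m_1 = 29/4, m_2 = -17/8.

-11.2917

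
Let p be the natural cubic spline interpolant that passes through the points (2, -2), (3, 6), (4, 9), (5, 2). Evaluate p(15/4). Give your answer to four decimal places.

Let M_i = p''(x_i). Step sizes h_i = 1, 1, 1; slopes of the chords Δ_i = (y_(i+1) - y_i)/h_i = 8, 3, -7.
  1·M_0 + 4·M_1 + 1·M_2 = 6(Δ_1 - Δ_0) = -30
  1·M_1 + 4·M_2 + 1·M_3 = 6(Δ_2 - Δ_1) = -60
Natural end conditions: M_0 = M_3 = 0.
Solving the tridiagonal system: M_0 = 0, M_1 = -4, M_2 = -14, M_3 = 0.
On [3, 4], p(t) = 6 + 20/3·(t - 3) - 2·(t - 3)² - 5/3·(t - 3)³.
With (t - 3) = 3/4: p(15/4) = 587/64.

9.1719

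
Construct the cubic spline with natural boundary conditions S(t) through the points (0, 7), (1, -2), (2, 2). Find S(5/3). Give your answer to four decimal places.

-0.2963

Write M_i for S''(x_i). With h_i = 1, 1 and divided differences Δ_i = -9, 4, the continuity of S' gives the tridiagonal system
  1·M_0 + 4·M_1 + 1·M_2 = 6(Δ_1 - Δ_0) = 78
Natural end conditions: M_0 = M_2 = 0.
Forward elimination and back-substitution give M_0 = 0, M_1 = 39/2, M_2 = 0.
On [1, 2], S(t) = -2 - 5/2·(t - 1) + 39/4·(t - 1)² - 13/4·(t - 1)³.
With (t - 1) = 2/3: S(5/3) = -8/27.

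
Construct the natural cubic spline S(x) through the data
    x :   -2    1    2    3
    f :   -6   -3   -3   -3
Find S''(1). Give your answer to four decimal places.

Put σ_i = S'' at the i-th knot. Here h = (3, 1, 1) and Δ = (1, 0, 0), so the interior equations h_(i-1)·σ_(i-1) + 2(h_(i-1)+h_i)·σ_i + h_i·σ_(i+1) = 6(Δ_i − Δ_(i-1)) read
  3·σ_0 + 8·σ_1 + 1·σ_2 = 6(Δ_1 - Δ_0) = -6
  1·σ_1 + 4·σ_2 + 1·σ_3 = 6(Δ_2 - Δ_1) = 0
Natural end conditions: σ_0 = σ_3 = 0.
Forward elimination and back-substitution give σ_0 = 0, σ_1 = -24/31, σ_2 = 6/31, σ_3 = 0.

-0.7742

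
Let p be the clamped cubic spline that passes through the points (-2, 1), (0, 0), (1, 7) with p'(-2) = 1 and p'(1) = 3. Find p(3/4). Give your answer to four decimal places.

Write σ_i for p''(x_i). With h_i = 2, 1 and divided differences Δ_i = -1/2, 7, the continuity of p' gives the tridiagonal system
  2·σ_0 + 6·σ_1 + 1·σ_2 = 6(Δ_1 - Δ_0) = 45
Clamped end conditions give two more equations: 2h_0·σ_0 + h_0·σ_1 = 6(Δ_0 - p'(-2)) = -9 and h_1·σ_1 + 2h_1·σ_2 = 6(p'(1) - Δ_1) = -24.
Forward elimination and back-substitution give σ_0 = -109/12, σ_1 = 41/3, σ_2 = -113/6.
On [0, 1], p(x) = 0 + 67/12·x + 41/6·x² - 65/12·x³.
With x = 3/4: p(3/4) = 1471/256.

5.7461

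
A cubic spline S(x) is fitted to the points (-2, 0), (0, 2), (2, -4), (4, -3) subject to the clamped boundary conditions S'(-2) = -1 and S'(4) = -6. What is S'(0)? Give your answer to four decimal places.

Put m_i = S'' at the i-th knot. Here h = (2, 2, 2) and Δ = (1, -3, 1/2), so the interior equations h_(i-1)·m_(i-1) + 2(h_(i-1)+h_i)·m_i + h_i·m_(i+1) = 6(Δ_i − Δ_(i-1)) read
  2·m_0 + 8·m_1 + 2·m_2 = 6(Δ_1 - Δ_0) = -24
  2·m_1 + 8·m_2 + 2·m_3 = 6(Δ_2 - Δ_1) = 21
Clamped end conditions give two more equations: 2h_0·m_0 + h_0·m_1 = 6(Δ_0 - S'(-2)) = 12 and h_2·m_2 + 2h_2·m_3 = 6(S'(4) - Δ_2) = -39.
Solving: m_0 = 187/30, m_1 = -97/15, m_2 = 229/30, m_3 = -407/30.
On [0, 2], S'(x) = b_1 + 2c_1·x + 3d_1·x² with b_1 = Δ_1 - h_1(2m_1 + m_2)/6 = -37/30, c_1 = m_1/2 = -97/30, d_1 = (m_2 - m_1)/(6h_1) = 47/40. So S'(0) = -37/30.

-1.2333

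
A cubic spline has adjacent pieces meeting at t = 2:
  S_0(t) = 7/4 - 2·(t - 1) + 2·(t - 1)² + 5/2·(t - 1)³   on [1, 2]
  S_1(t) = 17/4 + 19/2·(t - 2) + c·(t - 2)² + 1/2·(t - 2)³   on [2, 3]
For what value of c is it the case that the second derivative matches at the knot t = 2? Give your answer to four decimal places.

9.5000

S_0''(t) = 4 + 15·(t - 1), so S_0''(2) = 19. On the right, S_1''(2) = 2c, so c = 19/2.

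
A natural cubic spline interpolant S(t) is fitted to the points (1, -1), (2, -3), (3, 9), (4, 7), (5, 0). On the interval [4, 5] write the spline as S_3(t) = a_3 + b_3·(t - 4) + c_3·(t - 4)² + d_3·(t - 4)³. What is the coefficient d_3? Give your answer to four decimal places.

Write m_i for S''(x_i). With h_i = 1, 1, 1, 1 and divided differences Δ_i = -2, 12, -2, -7, the continuity of S' gives the tridiagonal system
  1·m_0 + 4·m_1 + 1·m_2 = 6(Δ_1 - Δ_0) = 84
  1·m_1 + 4·m_2 + 1·m_3 = 6(Δ_2 - Δ_1) = -84
  1·m_2 + 4·m_3 + 1·m_4 = 6(Δ_3 - Δ_2) = -30
Natural end conditions: m_0 = m_4 = 0.
Forward elimination and back-substitution give m_0 = 0, m_1 = 783/28, m_2 = -195/7, m_3 = -15/28, m_4 = 0.
On [4, 5], with S_3(t) = a_3 + b_3·(t - 4) + c_3·(t - 4)² + d_3·(t - 4)³: c_3 = m_3/2 = -15/56, d_3 = (m_4 - m_3)/(6h_3) = 5/56, b_3 = Δ_3 - h_3(2m_3 + m_4)/6 = -191/28.

0.0893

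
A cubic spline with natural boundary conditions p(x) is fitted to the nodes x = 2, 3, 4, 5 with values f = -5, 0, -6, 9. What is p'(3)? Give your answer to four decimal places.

Let M_i = p''(x_i). Step sizes h_i = 1, 1, 1; slopes of the chords Δ_i = (y_(i+1) - y_i)/h_i = 5, -6, 15.
  1·M_0 + 4·M_1 + 1·M_2 = 6(Δ_1 - Δ_0) = -66
  1·M_1 + 4·M_2 + 1·M_3 = 6(Δ_2 - Δ_1) = 126
Natural end conditions: M_0 = M_3 = 0.
Forward elimination and back-substitution give M_0 = 0, M_1 = -26, M_2 = 38, M_3 = 0.
On [3, 4], p'(x) = b_1 + 2c_1·(x - 3) + 3d_1·(x - 3)² with b_1 = Δ_1 - h_1(2M_1 + M_2)/6 = -11/3, c_1 = M_1/2 = -13, d_1 = (M_2 - M_1)/(6h_1) = 32/3. So p'(3) = -11/3.

-3.6667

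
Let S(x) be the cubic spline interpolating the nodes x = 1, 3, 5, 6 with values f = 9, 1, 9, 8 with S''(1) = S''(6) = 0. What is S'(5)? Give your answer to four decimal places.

With σ_i denoting the second derivative at x_i, h_i = 2, 2, 1, and Δ_i = (y_(i+1) − y_i)/h_i = -4, 4, -1:
  2·σ_0 + 8·σ_1 + 2·σ_2 = 6(Δ_1 - Δ_0) = 48
  2·σ_1 + 6·σ_2 + 1·σ_3 = 6(Δ_2 - Δ_1) = -30
Natural end conditions: σ_0 = σ_3 = 0.
Solving: σ_0 = 0, σ_1 = 87/11, σ_2 = -84/11, σ_3 = 0.
On [5, 6], S'(x) = b_2 + 2c_2·(x - 5) + 3d_2·(x - 5)² with b_2 = Δ_2 - h_2(2σ_2 + σ_3)/6 = 17/11, c_2 = σ_2/2 = -42/11, d_2 = (σ_3 - σ_2)/(6h_2) = 14/11. So S'(5) = 17/11.

1.5455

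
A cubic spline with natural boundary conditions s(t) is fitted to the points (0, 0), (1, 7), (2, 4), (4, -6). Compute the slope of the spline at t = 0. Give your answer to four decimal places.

Write σ_i for s''(x_i). With h_i = 1, 1, 2 and divided differences Δ_i = 7, -3, -5, the continuity of s' gives the tridiagonal system
  1·σ_0 + 4·σ_1 + 1·σ_2 = 6(Δ_1 - Δ_0) = -60
  1·σ_1 + 6·σ_2 + 2·σ_3 = 6(Δ_2 - Δ_1) = -12
Natural end conditions: σ_0 = σ_3 = 0.
Hence σ_0 = 0, σ_1 = -348/23, σ_2 = 12/23, σ_3 = 0.
On [0, 1], s'(t) = b_0 + 2c_0·t + 3d_0·t² with b_0 = Δ_0 - h_0(2σ_0 + σ_1)/6 = 219/23, c_0 = σ_0/2 = 0, d_0 = (σ_1 - σ_0)/(6h_0) = -58/23. So s'(0) = 219/23.

9.5217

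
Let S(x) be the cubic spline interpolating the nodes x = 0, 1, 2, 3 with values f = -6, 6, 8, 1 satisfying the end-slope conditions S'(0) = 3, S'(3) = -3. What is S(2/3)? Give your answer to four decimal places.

Put M_i = S'' at the i-th knot. Here h = (1, 1, 1) and Δ = (12, 2, -7), so the interior equations h_(i-1)·M_(i-1) + 2(h_(i-1)+h_i)·M_i + h_i·M_(i+1) = 6(Δ_i − Δ_(i-1)) read
  1·M_0 + 4·M_1 + 1·M_2 = 6(Δ_1 - Δ_0) = -60
  1·M_1 + 4·M_2 + 1·M_3 = 6(Δ_2 - Δ_1) = -54
Clamped end conditions give two more equations: 2h_0·M_0 + h_0·M_1 = 6(Δ_0 - S'(0)) = 54 and h_2·M_2 + 2h_2·M_3 = 6(S'(3) - Δ_2) = 24.
Solving the tridiagonal system: M_0 = 188/5, M_1 = -106/5, M_2 = -64/5, M_3 = 92/5.
On [0, 1], S(x) = -6 + 3·x + 94/5·x² - 49/5·x³.
With x = 2/3: S(2/3) = 196/135.

1.4519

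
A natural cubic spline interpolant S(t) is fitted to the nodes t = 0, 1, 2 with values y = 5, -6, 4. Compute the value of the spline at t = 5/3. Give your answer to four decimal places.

-0.8889

With σ_i denoting the second derivative at x_i, h_i = 1, 1, and Δ_i = (y_(i+1) − y_i)/h_i = -11, 10:
  1·σ_0 + 4·σ_1 + 1·σ_2 = 6(Δ_1 - Δ_0) = 126
Natural end conditions: σ_0 = σ_2 = 0.
Solving: σ_0 = 0, σ_1 = 63/2, σ_2 = 0.
On [1, 2], S(t) = -6 - 1/2·(t - 1) + 63/4·(t - 1)² - 21/4·(t - 1)³.
With (t - 1) = 2/3: S(5/3) = -8/9.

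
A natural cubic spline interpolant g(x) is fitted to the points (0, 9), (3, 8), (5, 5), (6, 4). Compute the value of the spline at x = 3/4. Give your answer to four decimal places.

9.0513

Put M_i = g'' at the i-th knot. Here h = (3, 2, 1) and Δ = (-1/3, -3/2, -1), so the interior equations h_(i-1)·M_(i-1) + 2(h_(i-1)+h_i)·M_i + h_i·M_(i+1) = 6(Δ_i − Δ_(i-1)) read
  3·M_0 + 10·M_1 + 2·M_2 = 6(Δ_1 - Δ_0) = -7
  2·M_1 + 6·M_2 + 1·M_3 = 6(Δ_2 - Δ_1) = 3
Natural end conditions: M_0 = M_3 = 0.
Solving: M_0 = 0, M_1 = -6/7, M_2 = 11/14, M_3 = 0.
On [0, 3], g(x) = 9 + 2/21·x + 0·x² - 1/21·x³.
With x = 3/4: g(3/4) = 4055/448.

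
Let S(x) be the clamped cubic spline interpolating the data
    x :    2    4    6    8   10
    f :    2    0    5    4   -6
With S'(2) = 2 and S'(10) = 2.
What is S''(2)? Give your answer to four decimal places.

Write M_i for S''(x_i). With h_i = 2, 2, 2, 2 and divided differences Δ_i = -1, 5/2, -1/2, -5, the continuity of S' gives the tridiagonal system
  2·M_0 + 8·M_1 + 2·M_2 = 6(Δ_1 - Δ_0) = 21
  2·M_1 + 8·M_2 + 2·M_3 = 6(Δ_2 - Δ_1) = -18
  2·M_2 + 8·M_3 + 2·M_4 = 6(Δ_3 - Δ_2) = -27
Clamped end conditions give two more equations: 2h_0·M_0 + h_0·M_1 = 6(Δ_0 - S'(2)) = -18 and h_3·M_3 + 2h_3·M_4 = 6(S'(10) - Δ_3) = 42.
Forward elimination and back-substitution give M_0 = -387/56, M_1 = 135/28, M_2 = -15/8, M_3 = -177/28, M_4 = 765/56.

-6.9107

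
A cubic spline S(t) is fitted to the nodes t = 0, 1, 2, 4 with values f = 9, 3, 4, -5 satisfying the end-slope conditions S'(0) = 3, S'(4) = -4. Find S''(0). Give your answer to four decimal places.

Let M_i = S''(x_i). Step sizes h_i = 1, 1, 2; slopes of the chords Δ_i = (y_(i+1) - y_i)/h_i = -6, 1, -9/2.
  1·M_0 + 4·M_1 + 1·M_2 = 6(Δ_1 - Δ_0) = 42
  1·M_1 + 6·M_2 + 2·M_3 = 6(Δ_2 - Δ_1) = -33
Clamped end conditions give two more equations: 2h_0·M_0 + h_0·M_1 = 6(Δ_0 - S'(0)) = -54 and h_2·M_2 + 2h_2·M_3 = 6(S'(4) - Δ_2) = 3.
Hence M_0 = -77/2, M_1 = 23, M_2 = -23/2, M_3 = 13/2.

-38.5000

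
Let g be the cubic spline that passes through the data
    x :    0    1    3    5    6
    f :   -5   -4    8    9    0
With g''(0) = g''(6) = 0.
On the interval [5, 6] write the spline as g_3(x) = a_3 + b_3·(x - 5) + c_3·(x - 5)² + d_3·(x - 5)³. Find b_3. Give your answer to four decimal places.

-6.2333

Put σ_i = g'' at the i-th knot. Here h = (1, 2, 2, 1) and Δ = (1, 6, 1/2, -9), so the interior equations h_(i-1)·σ_(i-1) + 2(h_(i-1)+h_i)·σ_i + h_i·σ_(i+1) = 6(Δ_i − Δ_(i-1)) read
  1·σ_0 + 6·σ_1 + 2·σ_2 = 6(Δ_1 - Δ_0) = 30
  2·σ_1 + 8·σ_2 + 2·σ_3 = 6(Δ_2 - Δ_1) = -33
  2·σ_2 + 6·σ_3 + 1·σ_4 = 6(Δ_3 - Δ_2) = -57
Natural end conditions: σ_0 = σ_4 = 0.
Solving: σ_0 = 0, σ_1 = 31/5, σ_2 = -18/5, σ_3 = -83/10, σ_4 = 0.
On [5, 6], with g_3(x) = a_3 + b_3·(x - 5) + c_3·(x - 5)² + d_3·(x - 5)³: c_3 = σ_3/2 = -83/20, d_3 = (σ_4 - σ_3)/(6h_3) = 83/60, b_3 = Δ_3 - h_3(2σ_3 + σ_4)/6 = -187/30.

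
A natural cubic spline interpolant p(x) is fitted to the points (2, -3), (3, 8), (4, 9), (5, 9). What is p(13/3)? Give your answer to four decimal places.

Write σ_i for p''(x_i). With h_i = 1, 1, 1 and divided differences Δ_i = 11, 1, 0, the continuity of p' gives the tridiagonal system
  1·σ_0 + 4·σ_1 + 1·σ_2 = 6(Δ_1 - Δ_0) = -60
  1·σ_1 + 4·σ_2 + 1·σ_3 = 6(Δ_2 - Δ_1) = -6
Natural end conditions: σ_0 = σ_3 = 0.
Hence σ_0 = 0, σ_1 = -78/5, σ_2 = 12/5, σ_3 = 0.
On [4, 5], p(x) = 9 - 4/5·(x - 4) + 6/5·(x - 4)² - 2/5·(x - 4)³.
With (x - 4) = 1/3: p(13/3) = 239/27.

8.8519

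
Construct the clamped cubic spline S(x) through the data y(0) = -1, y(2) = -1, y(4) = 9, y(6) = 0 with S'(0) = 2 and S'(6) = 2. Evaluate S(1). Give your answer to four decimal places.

Write m_i for S''(x_i). With h_i = 2, 2, 2 and divided differences Δ_i = 0, 5, -9/2, the continuity of S' gives the tridiagonal system
  2·m_0 + 8·m_1 + 2·m_2 = 6(Δ_1 - Δ_0) = 30
  2·m_1 + 8·m_2 + 2·m_3 = 6(Δ_2 - Δ_1) = -57
Clamped end conditions give two more equations: 2h_0·m_0 + h_0·m_1 = 6(Δ_0 - S'(0)) = -12 and h_2·m_2 + 2h_2·m_3 = 6(S'(6) - Δ_2) = 39.
Hence m_0 = -15/2, m_1 = 9, m_2 = -27/2, m_3 = 33/2.
On [0, 2], S(x) = -1 + 2·x - 15/4·x² + 11/8·x³.
With x = 1: S(1) = -11/8.

-1.3750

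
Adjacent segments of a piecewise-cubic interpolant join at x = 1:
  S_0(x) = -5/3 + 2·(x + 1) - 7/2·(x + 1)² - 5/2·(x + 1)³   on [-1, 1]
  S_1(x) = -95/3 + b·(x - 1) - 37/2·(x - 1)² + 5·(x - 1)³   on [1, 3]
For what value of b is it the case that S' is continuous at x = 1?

-42

S_0'(x) = 2 - 7·(x + 1) - 15/2·(x + 1)², so S_0'(1) = -42. On the right, S_1'(1) = b, so b = -42.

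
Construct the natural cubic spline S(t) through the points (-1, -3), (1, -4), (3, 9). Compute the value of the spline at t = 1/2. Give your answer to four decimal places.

Let σ_i = S''(x_i). Step sizes h_i = 2, 2; slopes of the chords Δ_i = (y_(i+1) - y_i)/h_i = -1/2, 13/2.
  2·σ_0 + 8·σ_1 + 2·σ_2 = 6(Δ_1 - Δ_0) = 42
Natural end conditions: σ_0 = σ_2 = 0.
Solving the tridiagonal system: σ_0 = 0, σ_1 = 21/4, σ_2 = 0.
On [-1, 1], S(t) = -3 - 9/4·(t + 1) + 0·(t + 1)² + 7/16·(t + 1)³.
With (t + 1) = 3/2: S(1/2) = -627/128.

-4.8984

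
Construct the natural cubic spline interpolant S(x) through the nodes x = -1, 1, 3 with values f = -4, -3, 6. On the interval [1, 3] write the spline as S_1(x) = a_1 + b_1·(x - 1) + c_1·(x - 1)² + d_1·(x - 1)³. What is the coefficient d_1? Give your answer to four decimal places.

-0.2500

Write M_i for S''(x_i). With h_i = 2, 2 and divided differences Δ_i = 1/2, 9/2, the continuity of S' gives the tridiagonal system
  2·M_0 + 8·M_1 + 2·M_2 = 6(Δ_1 - Δ_0) = 24
Natural end conditions: M_0 = M_2 = 0.
Forward elimination and back-substitution give M_0 = 0, M_1 = 3, M_2 = 0.
On [1, 3], with S_1(x) = a_1 + b_1·(x - 1) + c_1·(x - 1)² + d_1·(x - 1)³: c_1 = M_1/2 = 3/2, d_1 = (M_2 - M_1)/(6h_1) = -1/4, b_1 = Δ_1 - h_1(2M_1 + M_2)/6 = 5/2.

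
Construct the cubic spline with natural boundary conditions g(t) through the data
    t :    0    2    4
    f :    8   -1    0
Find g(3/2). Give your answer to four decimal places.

Put M_i = g'' at the i-th knot. Here h = (2, 2) and Δ = (-9/2, 1/2), so the interior equations h_(i-1)·M_(i-1) + 2(h_(i-1)+h_i)·M_i + h_i·M_(i+1) = 6(Δ_i − Δ_(i-1)) read
  2·M_0 + 8·M_1 + 2·M_2 = 6(Δ_1 - Δ_0) = 30
Natural end conditions: M_0 = M_2 = 0.
Hence M_0 = 0, M_1 = 15/4, M_2 = 0.
On [0, 2], g(t) = 8 - 23/4·t + 0·t² + 5/16·t³.
With t = 3/2: g(3/2) = 55/128.

0.4297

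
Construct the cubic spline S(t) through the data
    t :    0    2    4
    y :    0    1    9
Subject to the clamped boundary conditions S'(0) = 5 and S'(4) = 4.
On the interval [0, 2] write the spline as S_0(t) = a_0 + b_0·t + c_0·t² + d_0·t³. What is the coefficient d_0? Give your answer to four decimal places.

1.2813

Write σ_i for S''(x_i). With h_i = 2, 2 and divided differences Δ_i = 1/2, 4, the continuity of S' gives the tridiagonal system
  2·σ_0 + 8·σ_1 + 2·σ_2 = 6(Δ_1 - Δ_0) = 21
Clamped end conditions give two more equations: 2h_0·σ_0 + h_0·σ_1 = 6(Δ_0 - S'(0)) = -27 and h_1·σ_1 + 2h_1·σ_2 = 6(S'(4) - Δ_1) = 0.
Forward elimination and back-substitution give σ_0 = -77/8, σ_1 = 23/4, σ_2 = -23/8.
On [0, 2], with S_0(t) = a_0 + b_0·t + c_0·t² + d_0·t³: c_0 = σ_0/2 = -77/16, d_0 = (σ_1 - σ_0)/(6h_0) = 41/32, b_0 = Δ_0 - h_0(2σ_0 + σ_1)/6 = 5.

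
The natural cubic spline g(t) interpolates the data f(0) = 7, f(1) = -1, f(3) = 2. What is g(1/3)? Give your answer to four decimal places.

Put M_i = g'' at the i-th knot. Here h = (1, 2) and Δ = (-8, 3/2), so the interior equations h_(i-1)·M_(i-1) + 2(h_(i-1)+h_i)·M_i + h_i·M_(i+1) = 6(Δ_i − Δ_(i-1)) read
  1·M_0 + 6·M_1 + 2·M_2 = 6(Δ_1 - Δ_0) = 57
Natural end conditions: M_0 = M_2 = 0.
Hence M_0 = 0, M_1 = 19/2, M_2 = 0.
On [0, 1], g(t) = 7 - 115/12·t + 0·t² + 19/12·t³.
With t = 1/3: g(1/3) = 313/81.

3.8642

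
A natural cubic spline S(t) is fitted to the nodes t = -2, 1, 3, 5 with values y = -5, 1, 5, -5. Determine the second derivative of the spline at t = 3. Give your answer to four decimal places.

Put M_i = S'' at the i-th knot. Here h = (3, 2, 2) and Δ = (2, 2, -5), so the interior equations h_(i-1)·M_(i-1) + 2(h_(i-1)+h_i)·M_i + h_i·M_(i+1) = 6(Δ_i − Δ_(i-1)) read
  3·M_0 + 10·M_1 + 2·M_2 = 6(Δ_1 - Δ_0) = 0
  2·M_1 + 8·M_2 + 2·M_3 = 6(Δ_2 - Δ_1) = -42
Natural end conditions: M_0 = M_3 = 0.
Solving: M_0 = 0, M_1 = 21/19, M_2 = -105/19, M_3 = 0.

-5.5263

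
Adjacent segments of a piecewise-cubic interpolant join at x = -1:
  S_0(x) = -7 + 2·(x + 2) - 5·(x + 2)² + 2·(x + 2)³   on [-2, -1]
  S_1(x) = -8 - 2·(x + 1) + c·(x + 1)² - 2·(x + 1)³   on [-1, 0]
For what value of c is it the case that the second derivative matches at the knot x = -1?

1

S_0''(x) = -10 + 12·(x + 2), so S_0''(-1) = 2. On the right, S_1''(-1) = 2c, so c = 1.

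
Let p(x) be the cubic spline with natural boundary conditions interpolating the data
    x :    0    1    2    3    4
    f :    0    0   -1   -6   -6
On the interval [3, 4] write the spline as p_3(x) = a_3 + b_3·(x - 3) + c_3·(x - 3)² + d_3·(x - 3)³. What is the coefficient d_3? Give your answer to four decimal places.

-1.6071

Put M_i = p'' at the i-th knot. Here h = (1, 1, 1, 1) and Δ = (0, -1, -5, 0), so the interior equations h_(i-1)·M_(i-1) + 2(h_(i-1)+h_i)·M_i + h_i·M_(i+1) = 6(Δ_i − Δ_(i-1)) read
  1·M_0 + 4·M_1 + 1·M_2 = 6(Δ_1 - Δ_0) = -6
  1·M_1 + 4·M_2 + 1·M_3 = 6(Δ_2 - Δ_1) = -24
  1·M_2 + 4·M_3 + 1·M_4 = 6(Δ_3 - Δ_2) = 30
Natural end conditions: M_0 = M_4 = 0.
Solving the tridiagonal system: M_0 = 0, M_1 = 9/14, M_2 = -60/7, M_3 = 135/14, M_4 = 0.
On [3, 4], with p_3(x) = a_3 + b_3·(x - 3) + c_3·(x - 3)² + d_3·(x - 3)³: c_3 = M_3/2 = 135/28, d_3 = (M_4 - M_3)/(6h_3) = -45/28, b_3 = Δ_3 - h_3(2M_3 + M_4)/6 = -45/14.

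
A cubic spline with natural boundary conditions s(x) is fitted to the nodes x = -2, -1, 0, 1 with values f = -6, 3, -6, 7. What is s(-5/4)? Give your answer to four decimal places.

With M_i denoting the second derivative at x_i, h_i = 1, 1, 1, and Δ_i = (y_(i+1) − y_i)/h_i = 9, -9, 13:
  1·M_0 + 4·M_1 + 1·M_2 = 6(Δ_1 - Δ_0) = -108
  1·M_1 + 4·M_2 + 1·M_3 = 6(Δ_2 - Δ_1) = 132
Natural end conditions: M_0 = M_3 = 0.
Solving the tridiagonal system: M_0 = 0, M_1 = -188/5, M_2 = 212/5, M_3 = 0.
On [-2, -1], s(x) = -6 + 229/15·(x + 2) + 0·(x + 2)² - 94/15·(x + 2)³.
With (x + 2) = 3/4: s(-5/4) = 449/160.

2.8063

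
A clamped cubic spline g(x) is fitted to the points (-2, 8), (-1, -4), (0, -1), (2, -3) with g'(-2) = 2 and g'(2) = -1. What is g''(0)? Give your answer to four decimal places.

Write M_i for g''(x_i). With h_i = 1, 1, 2 and divided differences Δ_i = -12, 3, -1, the continuity of g' gives the tridiagonal system
  1·M_0 + 4·M_1 + 1·M_2 = 6(Δ_1 - Δ_0) = 90
  1·M_1 + 6·M_2 + 2·M_3 = 6(Δ_2 - Δ_1) = -24
Clamped end conditions give two more equations: 2h_0·M_0 + h_0·M_1 = 6(Δ_0 - g'(-2)) = -84 and h_2·M_2 + 2h_2·M_3 = 6(g'(2) - Δ_2) = 0.
Hence M_0 = -690/11, M_1 = 456/11, M_2 = -144/11, M_3 = 72/11.

-13.0909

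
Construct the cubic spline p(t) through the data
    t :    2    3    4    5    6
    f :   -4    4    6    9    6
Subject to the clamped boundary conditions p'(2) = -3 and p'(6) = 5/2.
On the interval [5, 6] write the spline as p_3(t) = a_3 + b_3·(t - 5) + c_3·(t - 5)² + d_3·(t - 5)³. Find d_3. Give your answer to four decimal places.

7.3482

Let M_i = p''(x_i). Step sizes h_i = 1, 1, 1, 1; slopes of the chords Δ_i = (y_(i+1) - y_i)/h_i = 8, 2, 3, -3.
  1·M_0 + 4·M_1 + 1·M_2 = 6(Δ_1 - Δ_0) = -36
  1·M_1 + 4·M_2 + 1·M_3 = 6(Δ_2 - Δ_1) = 6
  1·M_2 + 4·M_3 + 1·M_4 = 6(Δ_3 - Δ_2) = -36
Clamped end conditions give two more equations: 2h_0·M_0 + h_0·M_1 = 6(Δ_0 - p'(2)) = 66 and h_3·M_3 + 2h_3·M_4 = 6(p'(6) - Δ_3) = 33.
Hence M_0 = 2495/56, M_1 = -647/28, M_2 = 95/8, M_3 = -515/28, M_4 = 1439/56.
On [5, 6], with p_3(t) = a_3 + b_3·(t - 5) + c_3·(t - 5)² + d_3·(t - 5)³: c_3 = M_3/2 = -515/56, d_3 = (M_4 - M_3)/(6h_3) = 823/112, b_3 = Δ_3 - h_3(2M_3 + M_4)/6 = -129/112.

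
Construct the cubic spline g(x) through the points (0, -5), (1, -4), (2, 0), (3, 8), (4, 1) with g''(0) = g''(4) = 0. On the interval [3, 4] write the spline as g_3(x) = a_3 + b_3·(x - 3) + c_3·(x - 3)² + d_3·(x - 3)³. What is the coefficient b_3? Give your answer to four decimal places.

With M_i denoting the second derivative at x_i, h_i = 1, 1, 1, 1, and Δ_i = (y_(i+1) − y_i)/h_i = 1, 4, 8, -7:
  1·M_0 + 4·M_1 + 1·M_2 = 6(Δ_1 - Δ_0) = 18
  1·M_1 + 4·M_2 + 1·M_3 = 6(Δ_2 - Δ_1) = 24
  1·M_2 + 4·M_3 + 1·M_4 = 6(Δ_3 - Δ_2) = -90
Natural end conditions: M_0 = M_4 = 0.
Forward elimination and back-substitution give M_0 = 0, M_1 = 3/2, M_2 = 12, M_3 = -51/2, M_4 = 0.
On [3, 4], with g_3(x) = a_3 + b_3·(x - 3) + c_3·(x - 3)² + d_3·(x - 3)³: c_3 = M_3/2 = -51/4, d_3 = (M_4 - M_3)/(6h_3) = 17/4, b_3 = Δ_3 - h_3(2M_3 + M_4)/6 = 3/2.

1.5000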